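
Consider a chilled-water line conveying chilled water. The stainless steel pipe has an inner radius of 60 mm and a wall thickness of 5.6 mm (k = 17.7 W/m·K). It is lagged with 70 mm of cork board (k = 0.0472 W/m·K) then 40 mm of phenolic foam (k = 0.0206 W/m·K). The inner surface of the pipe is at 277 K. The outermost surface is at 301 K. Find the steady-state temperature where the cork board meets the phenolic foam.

T ≈ 290 K

Treating each annulus and film as a series resistance:
R_stainless steel pipe wall = ln(65.6/60)/(2π×17.7×1) = 8.023×10^-4 K/W
R_cork board = ln(135.6/65.6)/(2π×0.0472×1) = 2.448 K/W
R_phenolic foam = ln(175.6/135.6)/(2π×0.0206×1) = 1.997 K/W
R_total = 4.446 K/W
Q = ΔT/R_total = 24/4.446
Q = 5.4 W/m
T_interface = T_inner + Q·ΣR(inner→interface) = 277 + 5.4×2.449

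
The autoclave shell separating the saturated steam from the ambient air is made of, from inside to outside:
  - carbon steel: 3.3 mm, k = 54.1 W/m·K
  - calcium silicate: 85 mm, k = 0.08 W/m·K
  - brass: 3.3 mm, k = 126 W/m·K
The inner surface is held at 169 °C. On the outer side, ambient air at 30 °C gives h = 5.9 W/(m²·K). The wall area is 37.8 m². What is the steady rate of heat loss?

Q ≈ 4260 W

Using the resistance-network approach (series):
R_carbon steel = L/(kA) = 0.0033/(54.1×37.8) = 1.614×10^-6 K/W
R_calcium silicate = L/(kA) = 0.085/(0.08×37.8) = 0.02811 K/W
R_brass = L/(kA) = 0.0033/(126×37.8) = 6.929×10^-7 K/W
R_outer film = 1/(h_o·A) = 1/(5.9×37.8) = 0.004484 K/W
R_total = 0.03259 K/W
Q = ΔT / R_total = 139 / 0.03259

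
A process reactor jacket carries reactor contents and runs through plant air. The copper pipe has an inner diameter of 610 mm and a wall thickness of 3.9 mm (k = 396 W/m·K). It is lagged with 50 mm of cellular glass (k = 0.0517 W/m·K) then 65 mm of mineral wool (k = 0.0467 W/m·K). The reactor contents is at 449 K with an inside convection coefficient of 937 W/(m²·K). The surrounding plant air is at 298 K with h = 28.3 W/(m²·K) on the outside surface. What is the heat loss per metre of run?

q′ ≈ 145 W/m

For a radial system each layer contributes R = ln(r_out/r_in)/(2πkL); films add R = 1/(hA).
R_inner film = 1/(h_i·2πr₁L) = 1/(937×2π×0.305×1) = 5.569×10^-4 K/W
R_copper pipe wall = ln(308.9/305)/(2π×396×1) = 5.107×10^-6 K/W
R_cellular glass = ln(358.9/308.9)/(2π×0.0517×1) = 0.4618 K/W
R_mineral wool = ln(423.9/358.9)/(2π×0.0467×1) = 0.5673 K/W
R_outer film = 1/(h_o·2πr_oL) = 1/(28.3×2π×0.4239×1) = 0.01327 K/W
R_total = 1.043 K/W
Q = ΔT/R_total = 151/1.043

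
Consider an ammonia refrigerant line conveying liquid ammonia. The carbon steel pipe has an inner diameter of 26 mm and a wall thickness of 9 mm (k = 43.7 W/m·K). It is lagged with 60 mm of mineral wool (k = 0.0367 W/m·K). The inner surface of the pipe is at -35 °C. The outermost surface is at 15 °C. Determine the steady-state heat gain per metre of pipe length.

q′ ≈ 8.76 W/m

For a radial system each layer contributes R = ln(r_out/r_in)/(2πkL); films add R = 1/(hA).
R_carbon steel pipe wall = ln(22/13)/(2π×43.7×1) = 0.001916 K/W
R_mineral wool = ln(82/22)/(2π×0.0367×1) = 5.706 K/W
R_total = 5.708 K/W
Q = ΔT/R_total = 50/5.708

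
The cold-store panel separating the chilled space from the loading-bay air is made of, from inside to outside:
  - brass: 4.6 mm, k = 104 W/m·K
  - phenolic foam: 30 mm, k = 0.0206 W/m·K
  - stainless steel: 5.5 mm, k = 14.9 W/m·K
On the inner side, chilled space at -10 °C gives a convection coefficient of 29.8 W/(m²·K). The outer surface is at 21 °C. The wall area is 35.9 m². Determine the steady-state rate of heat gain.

Series thermal resistances:
R_inner film = 1/(h_i·A) = 1/(29.8×35.9) = 9.347×10^-4 K/W
R_brass = L/(kA) = 0.0046/(104×35.9) = 1.232×10^-6 K/W
R_phenolic foam = L/(kA) = 0.03/(0.0206×35.9) = 0.04057 K/W
R_stainless steel = L/(kA) = 0.0055/(14.9×35.9) = 1.028×10^-5 K/W
R_total = 0.04151 K/W
Q = ΔT / R_total = 31 / 0.04151

Q ≈ 747 W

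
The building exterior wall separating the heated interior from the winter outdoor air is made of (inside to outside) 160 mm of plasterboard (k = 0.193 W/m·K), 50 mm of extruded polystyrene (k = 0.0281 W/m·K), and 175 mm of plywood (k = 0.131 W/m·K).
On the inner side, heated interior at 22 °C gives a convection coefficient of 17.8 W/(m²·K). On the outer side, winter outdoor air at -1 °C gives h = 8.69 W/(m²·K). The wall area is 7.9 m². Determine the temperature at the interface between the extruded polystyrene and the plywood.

Model the wall as resistances in series:
R_inner film = 1/(h_i·A) = 1/(17.8×7.9) = 0.007111 K/W
R_plasterboard = L/(kA) = 0.16/(0.193×7.9) = 0.1049 K/W
R_extruded polystyrene = L/(kA) = 0.05/(0.0281×7.9) = 0.2252 K/W
R_plywood = L/(kA) = 0.175/(0.131×7.9) = 0.1691 K/W
R_outer film = 1/(h_o·A) = 1/(8.69×7.9) = 0.01457 K/W
R_total = 0.521 K/W;  Q = ΔT/R_total = 23/0.521 = 44.15 W
T_interface = T_inner − Q·ΣR(inner→interface) = 22 − 44.2×0.3373

T ≈ 7.11 °C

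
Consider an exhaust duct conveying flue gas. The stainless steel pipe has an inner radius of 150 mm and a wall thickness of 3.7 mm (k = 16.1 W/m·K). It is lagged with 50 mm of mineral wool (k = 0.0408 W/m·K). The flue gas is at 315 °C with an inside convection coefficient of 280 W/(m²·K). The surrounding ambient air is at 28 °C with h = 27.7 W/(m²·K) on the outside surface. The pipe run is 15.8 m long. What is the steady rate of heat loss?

Cylindrical conduction, so R = ln(r₂/r₁)/(2πkL) per layer, in series:
R_inner film = 1/(h_i·2πr₁L) = 1/(280×2π×0.15×15.8) = 2.398×10^-4 K/W
R_stainless steel pipe wall = ln(153.7/150)/(2π×16.1×15.8) = 1.525×10^-5 K/W
R_mineral wool = ln(203.7/153.7)/(2π×0.0408×15.8) = 0.06954 K/W
R_outer film = 1/(h_o·2πr_oL) = 1/(27.7×2π×0.2037×15.8) = 0.001785 K/W
R_total = 0.07158 K/W
Q = ΔT/R_total = 287/0.07158

Q ≈ 4010 W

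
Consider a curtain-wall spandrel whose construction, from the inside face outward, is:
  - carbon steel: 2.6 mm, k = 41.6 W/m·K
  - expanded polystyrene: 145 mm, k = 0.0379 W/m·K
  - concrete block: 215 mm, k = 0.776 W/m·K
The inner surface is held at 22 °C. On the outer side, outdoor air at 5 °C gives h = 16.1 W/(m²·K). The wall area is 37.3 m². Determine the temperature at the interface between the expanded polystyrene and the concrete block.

Thermal resistances in series:
R_carbon steel = L/(kA) = 0.0026/(41.6×37.3) = 1.676×10^-6 K/W
R_expanded polystyrene = L/(kA) = 0.145/(0.0379×37.3) = 0.1026 K/W
R_concrete block = L/(kA) = 0.215/(0.776×37.3) = 0.007428 K/W
R_outer film = 1/(h_o·A) = 1/(16.1×37.3) = 0.001665 K/W
R_total = 0.1117 K/W;  Q = ΔT/R_total = 17/0.1117 = 152.2 W
T_interface = T_inner − Q·ΣR(inner→interface) = 22 − 152×0.1026

T ≈ 6.38 °C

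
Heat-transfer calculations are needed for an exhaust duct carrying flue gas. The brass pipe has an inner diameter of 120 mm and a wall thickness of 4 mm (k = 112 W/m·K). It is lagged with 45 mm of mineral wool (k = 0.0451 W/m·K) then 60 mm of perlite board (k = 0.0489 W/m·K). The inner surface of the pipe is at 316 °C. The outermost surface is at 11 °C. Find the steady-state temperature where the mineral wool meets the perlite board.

T ≈ 143 °C

Treating each annulus and film as a series resistance:
R_brass pipe wall = ln(64/60)/(2π×112×1) = 9.171×10^-5 K/W
R_mineral wool = ln(109/64)/(2π×0.0451×1) = 1.879 K/W
R_perlite board = ln(169/109)/(2π×0.0489×1) = 1.427 K/W
R_total = 3.306 K/W
Q = ΔT/R_total = 305/3.306
Q = 92.2 W/m
T_interface = T_inner − Q·ΣR(inner→interface) = 316 − 92.2×1.879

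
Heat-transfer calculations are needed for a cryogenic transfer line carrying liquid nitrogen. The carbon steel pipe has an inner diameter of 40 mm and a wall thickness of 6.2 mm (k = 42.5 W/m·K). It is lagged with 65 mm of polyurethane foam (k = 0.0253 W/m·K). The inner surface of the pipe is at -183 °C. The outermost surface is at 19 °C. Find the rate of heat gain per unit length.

q′ ≈ 25.7 W/m

For a radial system each layer contributes R = ln(r_out/r_in)/(2πkL); films add R = 1/(hA).
R_carbon steel pipe wall = ln(26.2/20)/(2π×42.5×1) = 0.001011 K/W
R_polyurethane foam = ln(91.2/26.2)/(2π×0.0253×1) = 7.846 K/W
R_total = 7.847 K/W
Q = ΔT/R_total = 202/7.847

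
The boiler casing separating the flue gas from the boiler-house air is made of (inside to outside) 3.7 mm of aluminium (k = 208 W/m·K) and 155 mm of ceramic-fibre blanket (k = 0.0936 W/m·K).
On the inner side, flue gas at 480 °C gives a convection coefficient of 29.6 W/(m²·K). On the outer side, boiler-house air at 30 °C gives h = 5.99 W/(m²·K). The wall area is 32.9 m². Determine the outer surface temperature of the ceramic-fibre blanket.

T ≈ 70.5 °C

Thermal resistances in series:
R_inner film = 1/(h_i·A) = 1/(29.6×32.9) = 0.001027 K/W
R_aluminium = L/(kA) = 0.0037/(208×32.9) = 5.407×10^-7 K/W
R_ceramic-fibre blanket = L/(kA) = 0.155/(0.0936×32.9) = 0.05033 K/W
R_outer film = 1/(h_o·A) = 1/(5.99×32.9) = 0.005074 K/W
R_total = 0.05644 K/W;  Q = ΔT/R_total = 450/0.05644 = 7974 W
T_interface = T_inner − Q·ΣR(inner→interface) = 480 − 7970×0.05136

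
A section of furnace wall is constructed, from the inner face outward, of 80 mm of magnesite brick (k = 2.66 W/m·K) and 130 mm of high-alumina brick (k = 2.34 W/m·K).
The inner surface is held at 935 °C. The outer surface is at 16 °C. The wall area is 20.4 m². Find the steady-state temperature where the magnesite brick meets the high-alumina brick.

T ≈ 612 °C

Thermal resistances in series:
R_magnesite brick = L/(kA) = 0.08/(2.66×20.4) = 0.001474 K/W
R_high-alumina brick = L/(kA) = 0.13/(2.34×20.4) = 0.002723 K/W
R_total = 0.004198 K/W;  Q = ΔT/R_total = 919/0.004198 = 218900 W
T_interface = T_inner − Q·ΣR(inner→interface) = 935 − 219000×0.001474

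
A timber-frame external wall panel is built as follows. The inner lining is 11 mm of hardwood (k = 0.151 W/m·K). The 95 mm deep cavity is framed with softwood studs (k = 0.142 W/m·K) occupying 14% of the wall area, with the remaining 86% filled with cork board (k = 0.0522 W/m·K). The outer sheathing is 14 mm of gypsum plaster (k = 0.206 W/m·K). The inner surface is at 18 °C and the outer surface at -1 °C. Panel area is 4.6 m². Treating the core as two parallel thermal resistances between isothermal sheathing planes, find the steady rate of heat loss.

Sheathing layers in series; stud and cavity paths in parallel between them.
R_inner = 0.011/(0.151×4.6) = 0.01584 K/W
R_stud  = 0.095/(0.142×0.14×4.6) = 1.039 K/W
R_cav   = 0.095/(0.0522×0.86×4.6) = 0.46 K/W
1/R_core = 1/R_stud + 1/R_cav → R_core = 0.3188 K/W
R_outer = 0.014/(0.206×4.6) = 0.01477 K/W
R_total = 0.3495 K/W
Q = ΔT/R_total = 19/0.3495

Q ≈ 54.4 W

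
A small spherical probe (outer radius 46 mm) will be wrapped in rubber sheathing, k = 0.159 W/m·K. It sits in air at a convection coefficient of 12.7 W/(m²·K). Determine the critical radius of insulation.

r_cr ≈ 25 mm

For a sphere r_cr = 2k/h = 2×0.159/12.7
r_cr = 25 mm; since the bare radius (46 mm) is above r_cr, any added insulation will reduce heat loss.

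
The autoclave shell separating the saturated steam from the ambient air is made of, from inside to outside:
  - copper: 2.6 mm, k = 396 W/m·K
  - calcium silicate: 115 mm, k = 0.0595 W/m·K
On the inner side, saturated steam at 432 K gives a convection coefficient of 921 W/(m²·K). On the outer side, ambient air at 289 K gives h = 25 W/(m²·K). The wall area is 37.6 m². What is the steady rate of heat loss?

Model the wall as resistances in series:
R_inner film = 1/(h_i·A) = 1/(921×37.6) = 2.888×10^-5 K/W
R_copper = L/(kA) = 0.0026/(396×37.6) = 1.746×10^-7 K/W
R_calcium silicate = L/(kA) = 0.115/(0.0595×37.6) = 0.0514 K/W
R_outer film = 1/(h_o·A) = 1/(25×37.6) = 0.001064 K/W
R_total = 0.0525 K/W
Q = ΔT / R_total = 143 / 0.0525

Q ≈ 2720 W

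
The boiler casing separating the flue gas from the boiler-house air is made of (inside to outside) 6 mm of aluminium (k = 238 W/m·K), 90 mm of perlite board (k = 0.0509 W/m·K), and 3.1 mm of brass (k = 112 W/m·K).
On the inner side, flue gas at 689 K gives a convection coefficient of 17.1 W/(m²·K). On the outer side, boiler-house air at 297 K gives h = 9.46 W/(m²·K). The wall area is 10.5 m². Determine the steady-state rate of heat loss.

Q ≈ 2130 W

Model the wall as resistances in series:
R_inner film = 1/(h_i·A) = 1/(17.1×10.5) = 0.005569 K/W
R_aluminium = L/(kA) = 0.006/(238×10.5) = 2.401×10^-6 K/W
R_perlite board = L/(kA) = 0.09/(0.0509×10.5) = 0.1684 K/W
R_brass = L/(kA) = 0.0031/(112×10.5) = 2.636×10^-6 K/W
R_outer film = 1/(h_o·A) = 1/(9.46×10.5) = 0.01007 K/W
R_total = 0.184 K/W
Q = ΔT / R_total = 392 / 0.184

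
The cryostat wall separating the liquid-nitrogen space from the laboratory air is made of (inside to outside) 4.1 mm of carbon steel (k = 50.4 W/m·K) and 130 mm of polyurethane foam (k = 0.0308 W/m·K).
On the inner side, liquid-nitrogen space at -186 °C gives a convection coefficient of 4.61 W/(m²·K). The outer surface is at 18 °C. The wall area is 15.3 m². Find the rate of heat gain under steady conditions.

Thermal resistances in series:
R_inner film = 1/(h_i·A) = 1/(4.61×15.3) = 0.01418 K/W
R_carbon steel = L/(kA) = 0.0041/(50.4×15.3) = 5.317×10^-6 K/W
R_polyurethane foam = L/(kA) = 0.13/(0.0308×15.3) = 0.2759 K/W
R_total = 0.2901 K/W
Q = ΔT / R_total = 204 / 0.2901

Q ≈ 703 W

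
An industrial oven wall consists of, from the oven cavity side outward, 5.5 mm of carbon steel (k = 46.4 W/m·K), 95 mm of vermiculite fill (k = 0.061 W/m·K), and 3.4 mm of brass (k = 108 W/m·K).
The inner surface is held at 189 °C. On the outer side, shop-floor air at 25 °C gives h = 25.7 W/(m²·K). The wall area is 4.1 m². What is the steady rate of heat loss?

Q ≈ 421 W

Treating each layer as a thermal resistance in series:
R_carbon steel = L/(kA) = 0.0055/(46.4×4.1) = 2.891×10^-5 K/W
R_vermiculite fill = L/(kA) = 0.095/(0.061×4.1) = 0.3798 K/W
R_brass = L/(kA) = 0.0034/(108×4.1) = 7.678×10^-6 K/W
R_outer film = 1/(h_o·A) = 1/(25.7×4.1) = 0.00949 K/W
R_total = 0.3894 K/W
Q = ΔT / R_total = 164 / 0.3894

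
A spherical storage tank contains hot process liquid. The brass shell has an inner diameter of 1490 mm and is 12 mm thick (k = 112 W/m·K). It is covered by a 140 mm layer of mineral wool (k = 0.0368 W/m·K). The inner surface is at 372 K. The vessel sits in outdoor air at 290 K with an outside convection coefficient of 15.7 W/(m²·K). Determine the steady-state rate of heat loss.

Q ≈ 181 W

Each spherical layer contributes R = (1/r_i − 1/r_o)/(4πk):
R_brass shell = (1/0.745 − 1/0.757)/(4π×112) = 1.512×10^-5 K/W
R_mineral wool = (1/0.757 − 1/0.897)/(4π×0.0368) = 0.4458 K/W
R_outer film = 1/(h·4πr_o²) = 1/(15.7×4π×0.897²) = 0.006299 K/W
R_total = 0.4522 K/W
Q = ΔT/R_total = 82/0.4522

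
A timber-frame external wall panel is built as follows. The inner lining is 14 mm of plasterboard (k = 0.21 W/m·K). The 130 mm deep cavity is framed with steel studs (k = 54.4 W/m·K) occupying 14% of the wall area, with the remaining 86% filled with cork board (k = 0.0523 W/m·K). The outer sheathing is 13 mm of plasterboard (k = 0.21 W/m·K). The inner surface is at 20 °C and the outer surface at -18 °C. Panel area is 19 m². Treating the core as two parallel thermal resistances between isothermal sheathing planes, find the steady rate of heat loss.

Sheathing layers in series; stud and cavity paths in parallel between them.
R_inner = 0.014/(0.21×19) = 0.003509 K/W
R_stud  = 0.13/(54.4×0.14×19) = 8.984×10^-4 K/W
R_cav   = 0.13/(0.0523×0.86×19) = 0.1521 K/W
1/R_core = 1/R_stud + 1/R_cav → R_core = 8.931×10^-4 K/W
R_outer = 0.013/(0.21×19) = 0.003258 K/W
R_total = 0.00766 K/W
Q = ΔT/R_total = 38/0.00766

Q ≈ 4960 W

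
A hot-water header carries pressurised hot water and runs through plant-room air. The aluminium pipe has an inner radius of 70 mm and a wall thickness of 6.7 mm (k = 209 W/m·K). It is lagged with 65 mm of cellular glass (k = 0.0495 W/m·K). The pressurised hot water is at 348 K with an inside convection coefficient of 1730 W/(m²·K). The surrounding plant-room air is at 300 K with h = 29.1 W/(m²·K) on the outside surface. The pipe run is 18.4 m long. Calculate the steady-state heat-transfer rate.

For a radial system each layer contributes R = ln(r_out/r_in)/(2πkL); films add R = 1/(hA).
R_inner film = 1/(h_i·2πr₁L) = 1/(1730×2π×0.07×18.4) = 7.143×10^-5 K/W
R_aluminium pipe wall = ln(76.7/70)/(2π×209×18.4) = 3.783×10^-6 K/W
R_cellular glass = ln(141.7/76.7)/(2π×0.0495×18.4) = 0.1073 K/W
R_outer film = 1/(h_o·2πr_oL) = 1/(29.1×2π×0.1417×18.4) = 0.002098 K/W
R_total = 0.1094 K/W
Q = ΔT/R_total = 48/0.1094

Q ≈ 439 W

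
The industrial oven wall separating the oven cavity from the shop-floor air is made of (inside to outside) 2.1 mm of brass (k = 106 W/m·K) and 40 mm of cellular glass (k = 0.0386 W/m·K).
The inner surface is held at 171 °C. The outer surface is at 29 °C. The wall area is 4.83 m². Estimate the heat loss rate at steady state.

Q ≈ 662 W

Series thermal resistances:
R_brass = L/(kA) = 0.0021/(106×4.83) = 4.102×10^-6 K/W
R_cellular glass = L/(kA) = 0.04/(0.0386×4.83) = 0.2145 K/W
R_total = 0.2146 K/W
Q = ΔT / R_total = 142 / 0.2146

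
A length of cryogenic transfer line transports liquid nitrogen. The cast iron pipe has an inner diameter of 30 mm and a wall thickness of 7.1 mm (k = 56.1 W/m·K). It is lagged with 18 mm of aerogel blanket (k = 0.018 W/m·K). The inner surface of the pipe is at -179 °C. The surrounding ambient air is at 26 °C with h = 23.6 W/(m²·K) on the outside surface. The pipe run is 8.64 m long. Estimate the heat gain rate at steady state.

Q ≈ 326 W

Treating each annulus and film as a series resistance:
R_cast iron pipe wall = ln(22.1/15)/(2π×56.1×8.64) = 1.272×10^-4 K/W
R_aerogel blanket = ln(40.1/22.1)/(2π×0.018×8.64) = 0.6097 K/W
R_outer film = 1/(h_o·2πr_oL) = 1/(23.6×2π×0.0401×8.64) = 0.01946 K/W
R_total = 0.6293 K/W
Q = ΔT/R_total = 205/0.6293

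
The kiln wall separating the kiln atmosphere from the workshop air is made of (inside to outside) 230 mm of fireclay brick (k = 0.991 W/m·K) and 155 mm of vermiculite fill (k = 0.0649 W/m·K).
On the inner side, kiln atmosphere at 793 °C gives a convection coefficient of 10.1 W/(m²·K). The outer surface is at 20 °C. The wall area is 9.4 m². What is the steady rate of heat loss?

Treating each layer as a thermal resistance in series:
R_inner film = 1/(h_i·A) = 1/(10.1×9.4) = 0.01053 K/W
R_fireclay brick = L/(kA) = 0.23/(0.991×9.4) = 0.02469 K/W
R_vermiculite fill = L/(kA) = 0.155/(0.0649×9.4) = 0.2541 K/W
R_total = 0.2893 K/W
Q = ΔT / R_total = 773 / 0.2893

Q ≈ 2670 W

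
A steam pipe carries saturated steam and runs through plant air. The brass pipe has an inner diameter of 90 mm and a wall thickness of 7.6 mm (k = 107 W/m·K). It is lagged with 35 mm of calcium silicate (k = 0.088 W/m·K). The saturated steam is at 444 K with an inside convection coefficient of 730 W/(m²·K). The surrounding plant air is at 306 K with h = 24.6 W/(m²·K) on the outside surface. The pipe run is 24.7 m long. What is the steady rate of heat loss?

Q ≈ 3400 W

Radial resistances (cylindrical: R_cond = ln(r_o/r_i)/(2πkL), R_conv = 1/(h·2πrL)):
R_inner film = 1/(h_i·2πr₁L) = 1/(730×2π×0.045×24.7) = 1.961×10^-4 K/W
R_brass pipe wall = ln(52.6/45)/(2π×107×24.7) = 9.398×10^-6 K/W
R_calcium silicate = ln(87.6/52.6)/(2π×0.088×24.7) = 0.03735 K/W
R_outer film = 1/(h_o·2πr_oL) = 1/(24.6×2π×0.0876×24.7) = 0.00299 K/W
R_total = 0.04054 K/W
Q = ΔT/R_total = 138/0.04054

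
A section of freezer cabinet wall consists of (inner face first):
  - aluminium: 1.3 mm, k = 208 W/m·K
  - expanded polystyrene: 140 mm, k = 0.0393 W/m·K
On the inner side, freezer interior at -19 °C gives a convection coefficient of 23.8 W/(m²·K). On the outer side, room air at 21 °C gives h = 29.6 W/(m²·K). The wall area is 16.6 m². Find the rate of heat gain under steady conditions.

Q ≈ 183 W

Using the resistance-network approach (series):
R_inner film = 1/(h_i·A) = 1/(23.8×16.6) = 0.002531 K/W
R_aluminium = L/(kA) = 0.0013/(208×16.6) = 3.765×10^-7 K/W
R_expanded polystyrene = L/(kA) = 0.14/(0.0393×16.6) = 0.2146 K/W
R_outer film = 1/(h_o·A) = 1/(29.6×16.6) = 0.002035 K/W
R_total = 0.2192 K/W
Q = ΔT / R_total = 40 / 0.2192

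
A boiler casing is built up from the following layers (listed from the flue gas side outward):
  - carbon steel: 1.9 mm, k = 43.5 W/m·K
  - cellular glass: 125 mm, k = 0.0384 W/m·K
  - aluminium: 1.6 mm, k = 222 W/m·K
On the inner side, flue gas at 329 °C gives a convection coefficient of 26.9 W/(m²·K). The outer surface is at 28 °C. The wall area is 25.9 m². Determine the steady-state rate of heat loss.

Model the wall as resistances in series:
R_inner film = 1/(h_i·A) = 1/(26.9×25.9) = 0.001435 K/W
R_carbon steel = L/(kA) = 0.0019/(43.5×25.9) = 1.686×10^-6 K/W
R_cellular glass = L/(kA) = 0.125/(0.0384×25.9) = 0.1257 K/W
R_aluminium = L/(kA) = 0.0016/(222×25.9) = 2.783×10^-7 K/W
R_total = 0.1271 K/W
Q = ΔT / R_total = 301 / 0.1271

Q ≈ 2370 W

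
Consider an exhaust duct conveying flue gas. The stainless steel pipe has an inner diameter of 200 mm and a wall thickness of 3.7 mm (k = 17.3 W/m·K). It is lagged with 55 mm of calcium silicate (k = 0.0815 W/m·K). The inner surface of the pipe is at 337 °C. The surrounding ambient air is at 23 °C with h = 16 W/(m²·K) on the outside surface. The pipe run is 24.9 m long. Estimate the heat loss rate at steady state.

Radial resistances (cylindrical: R_cond = ln(r_o/r_i)/(2πkL), R_conv = 1/(h·2πrL)):
R_stainless steel pipe wall = ln(103.7/100)/(2π×17.3×24.9) = 1.342×10^-5 K/W
R_calcium silicate = ln(158.7/103.7)/(2π×0.0815×24.9) = 0.03337 K/W
R_outer film = 1/(h_o·2πr_oL) = 1/(16×2π×0.1587×24.9) = 0.002517 K/W
R_total = 0.0359 K/W
Q = ΔT/R_total = 314/0.0359

Q ≈ 8750 W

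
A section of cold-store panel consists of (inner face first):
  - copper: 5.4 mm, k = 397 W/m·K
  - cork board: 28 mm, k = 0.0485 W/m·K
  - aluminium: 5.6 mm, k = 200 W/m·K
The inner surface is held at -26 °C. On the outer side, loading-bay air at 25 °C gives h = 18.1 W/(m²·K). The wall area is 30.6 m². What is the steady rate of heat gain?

Q ≈ 2470 W

Model the wall as resistances in series:
R_copper = L/(kA) = 0.0054/(397×30.6) = 4.445×10^-7 K/W
R_cork board = L/(kA) = 0.028/(0.0485×30.6) = 0.01887 K/W
R_aluminium = L/(kA) = 0.0056/(200×30.6) = 9.15×10^-7 K/W
R_outer film = 1/(h_o·A) = 1/(18.1×30.6) = 0.001806 K/W
R_total = 0.02067 K/W
Q = ΔT / R_total = 51 / 0.02067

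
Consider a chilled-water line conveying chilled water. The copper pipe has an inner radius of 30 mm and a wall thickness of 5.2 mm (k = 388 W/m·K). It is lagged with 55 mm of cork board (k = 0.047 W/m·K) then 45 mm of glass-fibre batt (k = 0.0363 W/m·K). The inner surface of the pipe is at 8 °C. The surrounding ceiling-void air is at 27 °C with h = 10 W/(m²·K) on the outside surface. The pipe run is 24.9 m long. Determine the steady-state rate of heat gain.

Q ≈ 93.2 W

Per-layer cylindrical resistances, series-summed:
R_copper pipe wall = ln(35.2/30)/(2π×388×24.9) = 2.633×10^-6 K/W
R_cork board = ln(90.2/35.2)/(2π×0.047×24.9) = 0.128 K/W
R_glass-fibre batt = ln(135.2/90.2)/(2π×0.0363×24.9) = 0.07126 K/W
R_outer film = 1/(h_o·2πr_oL) = 1/(10×2π×0.1352×24.9) = 0.004728 K/W
R_total = 0.204 K/W
Q = ΔT/R_total = 19/0.204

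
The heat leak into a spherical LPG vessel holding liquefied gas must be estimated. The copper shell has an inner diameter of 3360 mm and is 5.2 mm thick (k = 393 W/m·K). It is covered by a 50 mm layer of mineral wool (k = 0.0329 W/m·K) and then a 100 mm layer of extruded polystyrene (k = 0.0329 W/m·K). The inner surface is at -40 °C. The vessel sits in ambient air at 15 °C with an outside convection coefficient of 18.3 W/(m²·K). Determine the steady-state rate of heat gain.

Q ≈ 464 W

Each spherical layer contributes R = (1/r_i − 1/r_o)/(4πk):
R_copper shell = (1/1.68 − 1/1.6852)/(4π×393) = 3.719×10^-7 K/W
R_mineral wool = (1/1.6852 − 1/1.7352)/(4π×0.0329) = 0.04136 K/W
R_extruded polystyrene = (1/1.7352 − 1/1.8352)/(4π×0.0329) = 0.07596 K/W
R_outer film = 1/(h·4πr_o²) = 1/(18.3×4π×1.8352²) = 0.001291 K/W
R_total = 0.1186 K/W
Q = ΔT/R_total = 55/0.1186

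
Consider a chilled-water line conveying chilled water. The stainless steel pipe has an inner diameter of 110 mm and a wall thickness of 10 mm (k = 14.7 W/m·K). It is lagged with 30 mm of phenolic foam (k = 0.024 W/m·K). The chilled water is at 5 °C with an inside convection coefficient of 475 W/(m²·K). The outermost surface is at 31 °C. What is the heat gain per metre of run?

q′ ≈ 10.3 W/m

For a radial system each layer contributes R = ln(r_out/r_in)/(2πkL); films add R = 1/(hA).
R_inner film = 1/(h_i·2πr₁L) = 1/(475×2π×0.055×1) = 0.006092 K/W
R_stainless steel pipe wall = ln(65/55)/(2π×14.7×1) = 0.001809 K/W
R_phenolic foam = ln(95/65)/(2π×0.024×1) = 2.517 K/W
R_total = 2.524 K/W
Q = ΔT/R_total = 26/2.524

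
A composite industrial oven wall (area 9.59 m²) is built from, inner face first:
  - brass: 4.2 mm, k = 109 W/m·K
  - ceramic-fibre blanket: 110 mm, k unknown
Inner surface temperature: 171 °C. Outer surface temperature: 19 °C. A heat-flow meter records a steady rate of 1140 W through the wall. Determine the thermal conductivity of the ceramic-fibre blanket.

Model the wall as resistances in series:
R_brass = L/(kA) = 0.0042/(109×9.59) = 4.018×10^-6 K/W
Sum of known resistances R_other = 4.018×10^-6 K/W
Total R = ΔT/Q = 152/1140 = 0.1333 K/W
R_ceramic-fibre blanket = R_total − R_other = 0.1333 K/W
k = L/(R·A) = 0.11/(0.1333×9.59)

k ≈ 0.086 W/(m·K)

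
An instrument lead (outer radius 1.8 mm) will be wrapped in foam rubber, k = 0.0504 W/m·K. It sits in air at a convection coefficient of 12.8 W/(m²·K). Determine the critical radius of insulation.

r_cr ≈ 3.94 mm

For a cylinder r_cr = k/h = 0.0504/12.8
r_cr = 3.94 mm; since the bare radius (1.8 mm) is below r_cr, adding a thin layer of insulation will *increase* heat loss.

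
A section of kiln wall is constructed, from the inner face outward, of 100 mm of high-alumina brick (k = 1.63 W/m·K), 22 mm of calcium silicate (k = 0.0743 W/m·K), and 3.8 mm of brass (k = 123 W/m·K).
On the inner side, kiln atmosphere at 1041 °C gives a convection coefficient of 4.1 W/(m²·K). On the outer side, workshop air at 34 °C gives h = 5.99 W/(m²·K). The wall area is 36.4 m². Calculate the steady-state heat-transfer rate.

Treating each layer as a thermal resistance in series:
R_inner film = 1/(h_i·A) = 1/(4.1×36.4) = 0.006701 K/W
R_high-alumina brick = L/(kA) = 0.1/(1.63×36.4) = 0.001685 K/W
R_calcium silicate = L/(kA) = 0.022/(0.0743×36.4) = 0.008135 K/W
R_brass = L/(kA) = 0.0038/(123×36.4) = 8.487×10^-7 K/W
R_outer film = 1/(h_o·A) = 1/(5.99×36.4) = 0.004586 K/W
R_total = 0.02111 K/W
Q = ΔT / R_total = 1007 / 0.02111

Q ≈ 47700 W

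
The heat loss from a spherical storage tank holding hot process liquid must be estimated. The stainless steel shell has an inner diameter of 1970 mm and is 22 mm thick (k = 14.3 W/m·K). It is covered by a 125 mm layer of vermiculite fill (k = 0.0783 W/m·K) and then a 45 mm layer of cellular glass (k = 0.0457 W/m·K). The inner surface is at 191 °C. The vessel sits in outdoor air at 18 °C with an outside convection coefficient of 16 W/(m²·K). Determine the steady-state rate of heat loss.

Spherical conduction: R = (1/r_in − 1/r_out)/(4πk) per layer; series-sum.
R_stainless steel shell = (1/0.985 − 1/1.007)/(4π×14.3) = 1.234×10^-4 K/W
R_vermiculite fill = (1/1.007 − 1/1.132)/(4π×0.0783) = 0.1114 K/W
R_cellular glass = (1/1.132 − 1/1.177)/(4π×0.0457) = 0.05881 K/W
R_outer film = 1/(h·4πr_o²) = 1/(16×4π×1.177²) = 0.00359 K/W
R_total = 0.174 K/W
Q = ΔT/R_total = 173/0.174

Q ≈ 994 W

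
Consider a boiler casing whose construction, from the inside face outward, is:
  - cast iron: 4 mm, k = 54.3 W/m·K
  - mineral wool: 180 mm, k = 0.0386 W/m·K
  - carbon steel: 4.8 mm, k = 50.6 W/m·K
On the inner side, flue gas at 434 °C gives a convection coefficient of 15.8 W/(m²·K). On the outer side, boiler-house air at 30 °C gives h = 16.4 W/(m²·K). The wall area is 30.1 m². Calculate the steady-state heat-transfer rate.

Thermal resistances in series:
R_inner film = 1/(h_i·A) = 1/(15.8×30.1) = 0.002103 K/W
R_cast iron = L/(kA) = 0.004/(54.3×30.1) = 2.447×10^-6 K/W
R_mineral wool = L/(kA) = 0.18/(0.0386×30.1) = 0.1549 K/W
R_carbon steel = L/(kA) = 0.0048/(50.6×30.1) = 3.152×10^-6 K/W
R_outer film = 1/(h_o·A) = 1/(16.4×30.1) = 0.002026 K/W
R_total = 0.1591 K/W
Q = ΔT / R_total = 404 / 0.1591

Q ≈ 2540 W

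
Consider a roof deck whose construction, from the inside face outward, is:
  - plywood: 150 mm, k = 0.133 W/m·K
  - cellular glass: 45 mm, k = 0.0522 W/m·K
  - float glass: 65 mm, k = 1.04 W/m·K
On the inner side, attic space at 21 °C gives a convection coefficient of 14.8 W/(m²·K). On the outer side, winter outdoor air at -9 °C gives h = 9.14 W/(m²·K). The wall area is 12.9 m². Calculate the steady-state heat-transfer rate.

Q ≈ 174 W

Model the wall as resistances in series:
R_inner film = 1/(h_i·A) = 1/(14.8×12.9) = 0.005238 K/W
R_plywood = L/(kA) = 0.15/(0.133×12.9) = 0.08743 K/W
R_cellular glass = L/(kA) = 0.045/(0.0522×12.9) = 0.06683 K/W
R_float glass = L/(kA) = 0.065/(1.04×12.9) = 0.004845 K/W
R_outer film = 1/(h_o·A) = 1/(9.14×12.9) = 0.008481 K/W
R_total = 0.1728 K/W
Q = ΔT / R_total = 30 / 0.1728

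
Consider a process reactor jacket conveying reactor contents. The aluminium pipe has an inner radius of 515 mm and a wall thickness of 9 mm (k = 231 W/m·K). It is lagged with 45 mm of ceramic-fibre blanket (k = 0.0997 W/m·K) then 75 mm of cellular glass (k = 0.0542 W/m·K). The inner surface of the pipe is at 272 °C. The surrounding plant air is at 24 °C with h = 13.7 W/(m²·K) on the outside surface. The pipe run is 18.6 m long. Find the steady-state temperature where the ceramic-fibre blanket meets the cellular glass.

T ≈ 208 °C

Cylindrical conduction, so R = ln(r₂/r₁)/(2πkL) per layer, in series:
R_aluminium pipe wall = ln(524/515)/(2π×231×18.6) = 6.417×10^-7 K/W
R_ceramic-fibre blanket = ln(569/524)/(2π×0.0997×18.6) = 0.007071 K/W
R_cellular glass = ln(644/569)/(2π×0.0542×18.6) = 0.01955 K/W
R_outer film = 1/(h_o·2πr_oL) = 1/(13.7×2π×0.644×18.6) = 9.698×10^-4 K/W
R_total = 0.02759 K/W
Q = ΔT/R_total = 248/0.02759
Q = 8990 W
T_interface = T_inner − Q·ΣR(inner→interface) = 272 − 8990×0.007072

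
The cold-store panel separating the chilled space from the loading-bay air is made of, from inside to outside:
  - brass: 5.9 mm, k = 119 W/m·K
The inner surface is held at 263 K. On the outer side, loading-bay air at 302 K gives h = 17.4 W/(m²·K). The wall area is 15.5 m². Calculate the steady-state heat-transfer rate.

Treating each layer as a thermal resistance in series:
R_brass = L/(kA) = 0.0059/(119×15.5) = 3.199×10^-6 K/W
R_outer film = 1/(h_o·A) = 1/(17.4×15.5) = 0.003708 K/W
R_total = 0.003711 K/W
Q = ΔT / R_total = 39 / 0.003711

Q ≈ 10500 W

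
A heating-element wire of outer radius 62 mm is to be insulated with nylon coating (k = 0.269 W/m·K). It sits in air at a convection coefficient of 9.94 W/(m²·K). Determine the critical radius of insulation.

r_cr ≈ 27.1 mm

For a cylinder r_cr = k/h = 0.269/9.94
r_cr = 27.1 mm; since the bare radius (62 mm) is above r_cr, any added insulation will reduce heat loss.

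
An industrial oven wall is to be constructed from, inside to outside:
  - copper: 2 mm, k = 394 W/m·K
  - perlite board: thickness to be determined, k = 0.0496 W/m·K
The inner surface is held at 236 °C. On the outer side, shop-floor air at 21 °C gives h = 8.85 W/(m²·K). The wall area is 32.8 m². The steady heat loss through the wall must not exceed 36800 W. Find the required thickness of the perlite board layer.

L ≈ 3.9 mm

Using the resistance-network approach (series):
R_copper = L/(kA) = 0.002/(394×32.8) = 1.548×10^-7 K/W
R_outer film = 1/(h_o·A) = 1/(8.85×32.8) = 0.003445 K/W
Sum of the known resistances R_other = 0.003445 K/W
Required total resistance R_tot = ΔT/Q_allow = 215/36800 = 0.005842 K/W
R_perlite board = R_tot − R_other = 0.002397 K/W
L = R·k·A = 0.002397×0.0496×32.8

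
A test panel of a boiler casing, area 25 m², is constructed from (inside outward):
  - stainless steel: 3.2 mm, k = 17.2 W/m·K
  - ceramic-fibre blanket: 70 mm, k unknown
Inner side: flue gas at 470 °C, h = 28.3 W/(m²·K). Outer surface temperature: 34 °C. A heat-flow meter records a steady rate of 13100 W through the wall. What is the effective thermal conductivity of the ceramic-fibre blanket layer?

Using the resistance-network approach (series):
R_inner film = 1/(h_i·A) = 1/(28.3×25) = 0.001413 K/W
R_stainless steel = L/(kA) = 0.0032/(17.2×25) = 7.442×10^-6 K/W
Sum of known resistances R_other = 0.001421 K/W
Total R = ΔT/Q = 436/13100 = 0.03328 K/W
R_ceramic-fibre blanket = R_total − R_other = 0.03186 K/W
k = L/(R·A) = 0.07/(0.03186×25)

k ≈ 0.0879 W/(m·K)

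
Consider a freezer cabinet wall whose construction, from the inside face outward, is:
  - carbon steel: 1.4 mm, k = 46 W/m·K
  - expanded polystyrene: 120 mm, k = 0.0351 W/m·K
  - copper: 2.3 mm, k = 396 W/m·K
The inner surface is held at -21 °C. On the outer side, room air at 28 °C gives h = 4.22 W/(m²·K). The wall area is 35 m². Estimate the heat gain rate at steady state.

Series thermal resistances:
R_carbon steel = L/(kA) = 0.0014/(46×35) = 8.696×10^-7 K/W
R_expanded polystyrene = L/(kA) = 0.12/(0.0351×35) = 0.09768 K/W
R_copper = L/(kA) = 0.0023/(396×35) = 1.659×10^-7 K/W
R_outer film = 1/(h_o·A) = 1/(4.22×35) = 0.00677 K/W
R_total = 0.1045 K/W
Q = ΔT / R_total = 49 / 0.1045

Q ≈ 469 W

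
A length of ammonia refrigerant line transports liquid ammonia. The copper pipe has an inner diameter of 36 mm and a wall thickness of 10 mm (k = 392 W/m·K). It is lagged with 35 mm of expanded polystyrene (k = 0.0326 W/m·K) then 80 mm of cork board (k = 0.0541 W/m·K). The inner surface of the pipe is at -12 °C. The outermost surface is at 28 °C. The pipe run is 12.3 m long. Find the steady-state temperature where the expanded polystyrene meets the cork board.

T ≈ 12.9 °C

Treating each annulus and film as a series resistance:
R_copper pipe wall = ln(28/18)/(2π×392×12.3) = 1.458×10^-5 K/W
R_expanded polystyrene = ln(63/28)/(2π×0.0326×12.3) = 0.3219 K/W
R_cork board = ln(143/63)/(2π×0.0541×12.3) = 0.1961 K/W
R_total = 0.5179 K/W
Q = ΔT/R_total = 40/0.5179
Q = 77.2 W
T_interface = T_inner + Q·ΣR(inner→interface) = -12 + 77.2×0.3219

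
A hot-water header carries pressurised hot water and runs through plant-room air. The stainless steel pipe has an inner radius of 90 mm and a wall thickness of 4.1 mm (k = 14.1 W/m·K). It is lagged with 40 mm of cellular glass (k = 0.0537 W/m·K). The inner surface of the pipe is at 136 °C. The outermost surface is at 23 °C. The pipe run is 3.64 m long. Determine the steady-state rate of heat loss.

Per-layer cylindrical resistances, series-summed:
R_stainless steel pipe wall = ln(94.1/90)/(2π×14.1×3.64) = 1.381×10^-4 K/W
R_cellular glass = ln(134.1/94.1)/(2π×0.0537×3.64) = 0.2884 K/W
R_total = 0.2886 K/W
Q = ΔT/R_total = 113/0.2886

Q ≈ 392 W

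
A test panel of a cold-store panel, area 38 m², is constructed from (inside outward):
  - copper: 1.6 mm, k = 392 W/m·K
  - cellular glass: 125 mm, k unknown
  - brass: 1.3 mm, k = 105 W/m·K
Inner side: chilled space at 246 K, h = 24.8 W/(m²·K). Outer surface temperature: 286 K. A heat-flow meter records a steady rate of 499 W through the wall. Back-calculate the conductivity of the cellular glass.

k ≈ 0.0416 W/(m·K)

Model the wall as resistances in series:
R_inner film = 1/(h_i·A) = 1/(24.8×38) = 0.001061 K/W
R_copper = L/(kA) = 0.0016/(392×38) = 1.074×10^-7 K/W
R_brass = L/(kA) = 0.0013/(105×38) = 3.258×10^-7 K/W
Sum of known resistances R_other = 0.001062 K/W
Total R = ΔT/Q = 40/499 = 0.08016 K/W
R_cellular glass = R_total − R_other = 0.0791 K/W
k = L/(R·A) = 0.125/(0.0791×38)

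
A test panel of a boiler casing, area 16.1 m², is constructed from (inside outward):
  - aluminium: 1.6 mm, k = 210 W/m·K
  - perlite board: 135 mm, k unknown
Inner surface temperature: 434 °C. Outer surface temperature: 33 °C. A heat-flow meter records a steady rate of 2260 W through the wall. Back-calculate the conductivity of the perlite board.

Using the resistance-network approach (series):
R_aluminium = L/(kA) = 0.0016/(210×16.1) = 4.732×10^-7 K/W
Sum of known resistances R_other = 4.732×10^-7 K/W
Total R = ΔT/Q = 401/2260 = 0.1774 K/W
R_perlite board = R_total − R_other = 0.1774 K/W
k = L/(R·A) = 0.135/(0.1774×16.1)

k ≈ 0.0473 W/(m·K)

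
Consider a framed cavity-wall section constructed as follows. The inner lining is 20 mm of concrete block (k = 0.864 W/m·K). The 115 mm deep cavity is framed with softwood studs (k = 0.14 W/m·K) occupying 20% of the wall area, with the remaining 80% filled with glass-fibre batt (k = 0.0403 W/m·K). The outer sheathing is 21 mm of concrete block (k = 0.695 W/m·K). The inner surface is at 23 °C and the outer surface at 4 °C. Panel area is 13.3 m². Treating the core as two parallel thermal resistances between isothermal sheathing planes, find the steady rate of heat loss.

Sheathing layers in series; stud and cavity paths in parallel between them.
R_inner = 0.02/(0.864×13.3) = 0.00174 K/W
R_stud  = 0.115/(0.14×0.2×13.3) = 0.3088 K/W
R_cav   = 0.115/(0.0403×0.8×13.3) = 0.2682 K/W
1/R_core = 1/R_stud + 1/R_cav → R_core = 0.1435 K/W
R_outer = 0.021/(0.695×13.3) = 0.002272 K/W
R_total = 0.1475 K/W
Q = ΔT/R_total = 19/0.1475

Q ≈ 129 W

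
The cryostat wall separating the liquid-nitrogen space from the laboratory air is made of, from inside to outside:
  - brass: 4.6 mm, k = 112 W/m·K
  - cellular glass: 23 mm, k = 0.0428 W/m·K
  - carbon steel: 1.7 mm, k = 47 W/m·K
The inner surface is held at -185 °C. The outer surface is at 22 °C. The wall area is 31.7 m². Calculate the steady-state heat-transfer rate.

Q ≈ 12200 W

Thermal resistances in series:
R_brass = L/(kA) = 0.0046/(112×31.7) = 1.296×10^-6 K/W
R_cellular glass = L/(kA) = 0.023/(0.0428×31.7) = 0.01695 K/W
R_carbon steel = L/(kA) = 0.0017/(47×31.7) = 1.141×10^-6 K/W
R_total = 0.01695 K/W
Q = ΔT / R_total = 207 / 0.01695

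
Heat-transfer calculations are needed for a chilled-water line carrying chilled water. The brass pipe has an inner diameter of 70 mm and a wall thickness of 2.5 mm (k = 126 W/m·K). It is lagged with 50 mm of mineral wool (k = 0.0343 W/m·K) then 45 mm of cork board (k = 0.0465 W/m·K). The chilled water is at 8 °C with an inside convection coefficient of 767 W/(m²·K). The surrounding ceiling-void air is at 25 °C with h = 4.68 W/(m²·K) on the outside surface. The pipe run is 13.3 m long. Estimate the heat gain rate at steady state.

Radial resistances (cylindrical: R_cond = ln(r_o/r_i)/(2πkL), R_conv = 1/(h·2πrL)):
R_inner film = 1/(h_i·2πr₁L) = 1/(767×2π×0.035×13.3) = 4.458×10^-4 K/W
R_brass pipe wall = ln(37.5/35)/(2π×126×13.3) = 6.552×10^-6 K/W
R_mineral wool = ln(87.5/37.5)/(2π×0.0343×13.3) = 0.2956 K/W
R_cork board = ln(132.5/87.5)/(2π×0.0465×13.3) = 0.1068 K/W
R_outer film = 1/(h_o·2πr_oL) = 1/(4.68×2π×0.1325×13.3) = 0.0193 K/W
R_total = 0.4221 K/W
Q = ΔT/R_total = 17/0.4221

Q ≈ 40.3 W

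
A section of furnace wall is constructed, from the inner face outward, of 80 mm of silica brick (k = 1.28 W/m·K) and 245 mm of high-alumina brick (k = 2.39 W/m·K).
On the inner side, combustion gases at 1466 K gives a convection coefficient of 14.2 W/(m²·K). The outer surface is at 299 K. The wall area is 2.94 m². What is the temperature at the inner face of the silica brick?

T ≈ 1120 K

Using the resistance-network approach (series):
R_inner film = 1/(h_i·A) = 1/(14.2×2.94) = 0.02395 K/W
R_silica brick = L/(kA) = 0.08/(1.28×2.94) = 0.02126 K/W
R_high-alumina brick = L/(kA) = 0.245/(2.39×2.94) = 0.03487 K/W
R_total = 0.08008 K/W;  Q = ΔT/R_total = 1167/0.08008 = 14570 W
T_interface = T_inner − Q·ΣR(inner→interface) = 1466 − 14600×0.02395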